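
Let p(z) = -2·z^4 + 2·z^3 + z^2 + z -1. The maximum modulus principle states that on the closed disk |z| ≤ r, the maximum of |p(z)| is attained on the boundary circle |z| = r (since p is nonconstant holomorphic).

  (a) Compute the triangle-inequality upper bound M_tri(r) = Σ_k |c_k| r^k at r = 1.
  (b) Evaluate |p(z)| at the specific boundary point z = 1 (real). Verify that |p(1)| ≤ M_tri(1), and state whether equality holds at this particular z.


Coefficients: c_0 = -1, c_1 = 1, c_2 = 1, c_3 = 2, c_4 = -2. Radius r = 1.
Part (a). Triangle bound: M_tri(r) = Σ_k |c_k| r^k
  = |-1|·1^0 + |1|·1^1 + |1|·1^2 + |2|·1^3 + |-2|·1^4
  = 1 + 1 + 1 + 2 + 2 = 7.
This bounds M(r) := max_{|z|=r} |p(z)| from above; equality holds iff all terms c_k z^k can be made to align in phase at a single z on |z|=r.
Part (b). At z = 1 (real, on the circle |z| = r):
  p(1) = (-1)·1^0 + (1)·1^1 + (1)·1^2 + (2)·1^3 + (-2)·1^4 = 1.
  |p(1)| = 1.
Check: |p(1)| = 1 ≤ 7 = M_tri(1). ✓ Equality does not hold at z = 1 (the coefficients have mixed signs, so the terms do not all align in phase there).

M_tri(1) = 7; |p(1)| = 1; equality at z=1: no.


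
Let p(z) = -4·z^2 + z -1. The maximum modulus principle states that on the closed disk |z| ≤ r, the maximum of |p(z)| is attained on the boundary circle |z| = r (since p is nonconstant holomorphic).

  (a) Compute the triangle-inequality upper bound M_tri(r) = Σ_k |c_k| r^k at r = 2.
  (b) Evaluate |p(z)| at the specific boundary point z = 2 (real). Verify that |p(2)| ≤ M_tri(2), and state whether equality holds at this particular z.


Coefficients: c_0 = -1, c_1 = 1, c_2 = -4. Radius r = 2.
Part (a). Triangle bound: M_tri(r) = Σ_k |c_k| r^k
  = |-1|·2^0 + |1|·2^1 + |-4|·2^2
  = 1 + 2 + 16 = 19.
This bounds M(r) := max_{|z|=r} |p(z)| from above; equality holds iff all terms c_k z^k can be made to align in phase at a single z on |z|=r.
Part (b). At z = 2 (real, on the circle |z| = r):
  p(2) = (-1)·2^0 + (1)·2^1 + (-4)·2^2 = -15.
  |p(2)| = 15.
Check: |p(2)| = 15 ≤ 19 = M_tri(2). ✓ Equality does not hold at z = 2 (the coefficients have mixed signs, so the terms do not all align in phase there).

M_tri(2) = 19; |p(2)| = 15; equality at z=2: no.


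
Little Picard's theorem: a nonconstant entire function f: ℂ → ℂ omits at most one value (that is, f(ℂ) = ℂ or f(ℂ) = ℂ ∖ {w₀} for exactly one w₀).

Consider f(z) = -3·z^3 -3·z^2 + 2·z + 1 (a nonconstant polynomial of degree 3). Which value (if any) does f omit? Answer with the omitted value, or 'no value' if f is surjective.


Little Picard bounds the complement of f(ℂ) to at most one point.
For every w ∈ ℂ, the equation p(z) − w = 0 is a nonconstant polynomial in z and hence has at least one root by the fundamental theorem of algebra. So p is surjective onto ℂ, omitting no value.

Omitted value: no value.


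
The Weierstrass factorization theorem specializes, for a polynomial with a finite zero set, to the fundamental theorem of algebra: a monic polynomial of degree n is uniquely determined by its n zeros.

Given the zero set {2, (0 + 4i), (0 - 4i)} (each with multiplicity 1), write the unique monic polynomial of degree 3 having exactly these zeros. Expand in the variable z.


The polynomial is p(z) = ∏_{α ∈ S} (z − α), where S = {2, (0 + 4i), (0 - 4i)}.
Expanding the product yields: p(z) = z^3 -2·z^2 + 16·z -32.
Note conjugate pairs combine to real quadratics: (z − (0+4i))(z − (0−4i)) = z² + 16.
The resulting polynomial has degree 3 and real coefficients as required.

p(z) = z^3 -2·z^2 + 16·z -32.


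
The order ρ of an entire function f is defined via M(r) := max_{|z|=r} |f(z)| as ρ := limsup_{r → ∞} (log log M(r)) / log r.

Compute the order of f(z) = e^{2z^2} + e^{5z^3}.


Each summand is entire of order 2 and 3 respectively (as in the single-exponential case). The order of a sum is at most the max of the orders, so ρ ≤ 3. For the lower bound: on |z|=r choose arg z so that 5z^3 is real positive; then |e^{5z^3}| = e^{5r^3} while |e^{2z^2}| ≤ e^{2r^2} = o(e^{5r^3}). So |f| ≥ e^{5r^3}(1 − o(1)) and ρ ≥ 3. Hence ρ = max(2, 3) = 3.
Therefore ρ = 3.

Order ρ = 3.


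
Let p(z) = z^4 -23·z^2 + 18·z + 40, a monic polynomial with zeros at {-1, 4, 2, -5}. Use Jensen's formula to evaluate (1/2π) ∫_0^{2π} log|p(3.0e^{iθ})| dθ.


Zeros: -5, -1, 2, 4; r = 3.0.
Inside |z| < r: -1, 2. Outside (|z| ≥ r): -5, 4.
p(0) = 40, so log|p(0)| = log(40) = 3.6889.
Apply Jensen: I(r) = log|p(0)| + Σ_k log(r/|z_k|), summed over zeros inside |z| < r.
  log(r/|z_k|) for z_k = -1: log(3.0/1) = 1.0986
  log(r/|z_k|) for z_k = 2: log(3.0/2) = 0.4055
  Outside zeros (-5, 4) contribute nothing to the Jensen sum.
Sum over inside zeros: 1.5041.
I(r) = log|p(0)| + (inside sum) = 3.6889 + 1.5041 = 5.1930.
Note: since some zeros are outside |z| ≤ r, the simplified n·log(r) form does NOT apply — only the inside zeros contribute.

I(r) ≈ 5.1930.


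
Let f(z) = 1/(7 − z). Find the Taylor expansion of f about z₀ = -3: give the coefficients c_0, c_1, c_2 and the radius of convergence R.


Let w = z − z₀, so z = z₀ + w.
Then 7 − z = 7 − (z₀ + w) = (7 − z₀) − w = 10 − w.
f(z) = 1/(10 − w) = (1/(10)) · 1/(1 − w/(10)) = Σ_{n≥0} w^n / (10)^(n+1).
So c_n = 1/(10)^(n+1):
  c_0 = 1/(10)^1 = 1/10.
  c_1 = 1/(10)^2 = 1/100.
  c_2 = 1/(10)^3 = 1/1000.
The series is valid for |w/d| < 1, i.e. |z − z₀| < |d|.
Radius of convergence: R = |7 − z₀| = |10| = 10 (distance from z₀ to the singularity z = 7).

c_0 = 1/10, c_1 = 1/100, c_2 = 1/1000; R = 10.


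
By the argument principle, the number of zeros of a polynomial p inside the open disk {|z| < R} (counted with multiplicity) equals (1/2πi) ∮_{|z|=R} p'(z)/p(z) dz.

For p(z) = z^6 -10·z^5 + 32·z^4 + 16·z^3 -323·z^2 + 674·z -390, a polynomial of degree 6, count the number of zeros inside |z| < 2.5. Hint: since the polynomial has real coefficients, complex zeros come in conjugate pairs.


The zeros of p are: 1, -3, (3 + 1i), (3 - 1i), (3 + 2i), (3 - 2i).
Their magnitudes are: 1, 3, 3.162, 3.162, 3.606, 3.606.
Zeros with |z| < R = 2.5: 1.
Count = 1.
By the argument principle, (1/2πi) ∮_{|z|=R} p'(z)/p(z) dz equals exactly this count.

Number of zeros inside |z| < 2.5: 1.


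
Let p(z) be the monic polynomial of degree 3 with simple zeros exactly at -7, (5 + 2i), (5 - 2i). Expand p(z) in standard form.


The polynomial is p(z) = ∏_{α ∈ S} (z − α), where S = {-7, (5 + 2i), (5 - 2i)}.
Expanding the product yields: p(z) = z^3 -3·z^2 -41·z + 203.
Note conjugate pairs combine to real quadratics: (z − (5+2i))(z − (5−2i)) = z² − 10z + 29.
The resulting polynomial has degree 3 and real coefficients as required.

p(z) = z^3 -3·z^2 -41·z + 203.


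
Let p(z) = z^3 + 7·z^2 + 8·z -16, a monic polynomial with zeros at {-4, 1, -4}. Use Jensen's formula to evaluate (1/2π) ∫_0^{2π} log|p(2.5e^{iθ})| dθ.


Zeros: -4, -4, 1; r = 2.5.
Inside |z| < r: 1. Outside (|z| ≥ r): -4, -4.
p(0) = -16, so log|p(0)| = log(16) = 2.7726.
Apply Jensen: I(r) = log|p(0)| + Σ_k log(r/|z_k|), summed over zeros inside |z| < r.
  log(r/|z_k|) for z_k = 1: log(2.5/1) = 0.9163
  Outside zeros (-4, -4) contribute nothing to the Jensen sum.
Sum over inside zeros: 0.9163.
I(r) = log|p(0)| + (inside sum) = 2.7726 + 0.9163 = 3.6889.
Note: since some zeros are outside |z| ≤ r, the simplified n·log(r) form does NOT apply — only the inside zeros contribute.

I(r) ≈ 3.6889.


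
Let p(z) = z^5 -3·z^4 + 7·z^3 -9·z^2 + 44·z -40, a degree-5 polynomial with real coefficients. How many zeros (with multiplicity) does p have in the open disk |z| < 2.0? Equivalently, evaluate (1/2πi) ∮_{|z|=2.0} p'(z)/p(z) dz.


The zeros of p are: (2 + 2i), (2 - 2i), (-1 + 2i), (-1 - 2i), 1.
Their magnitudes are: 2.828, 2.828, 2.236, 2.236, 1.
Zeros with |z| < R = 2.0: 1.
Count = 1.
By the argument principle, (1/2πi) ∮_{|z|=R} p'(z)/p(z) dz equals exactly this count.

Number of zeros inside |z| < 2.0: 1.


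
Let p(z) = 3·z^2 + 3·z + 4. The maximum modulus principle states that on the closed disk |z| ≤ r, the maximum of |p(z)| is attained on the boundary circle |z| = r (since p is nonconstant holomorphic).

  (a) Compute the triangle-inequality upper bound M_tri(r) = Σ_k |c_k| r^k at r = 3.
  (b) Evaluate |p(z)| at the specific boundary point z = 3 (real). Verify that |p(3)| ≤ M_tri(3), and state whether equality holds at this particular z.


Coefficients: c_0 = 4, c_1 = 3, c_2 = 3. Radius r = 3.
Part (a). Triangle bound: M_tri(r) = Σ_k |c_k| r^k
  = |4|·3^0 + |3|·3^1 + |3|·3^2
  = 4 + 9 + 27 = 40.
This bounds M(r) := max_{|z|=r} |p(z)| from above; equality holds iff all terms c_k z^k can be made to align in phase at a single z on |z|=r.
Part (b). At z = 3 (real, on the circle |z| = r):
  p(3) = (4)·3^0 + (3)·3^1 + (3)·3^2 = 40.
  |p(3)| = 40.
Since all nonzero coefficients share the same sign, |p(3)| = 40 = M_tri(3); the triangle bound is attained at z = 3, so in fact M(r) = 40.

M_tri(3) = 40; |p(3)| = 40; equality at z=3: yes.


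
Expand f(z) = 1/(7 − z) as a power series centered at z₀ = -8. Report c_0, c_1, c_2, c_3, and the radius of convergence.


Let w = z − z₀, so z = z₀ + w.
Then 7 − z = 7 − (z₀ + w) = (7 − z₀) − w = 15 − w.
f(z) = 1/(15 − w) = (1/(15)) · 1/(1 − w/(15)) = Σ_{n≥0} w^n / (15)^(n+1).
So c_n = 1/(15)^(n+1):
  c_0 = 1/(15)^1 = 1/15.
  c_1 = 1/(15)^2 = 1/225.
  c_2 = 1/(15)^3 = 1/3375.
  c_3 = 1/(15)^4 = 1/50625.
The series is valid for |w/d| < 1, i.e. |z − z₀| < |d|.
Radius of convergence: R = |7 − z₀| = |15| = 15 (distance from z₀ to the singularity z = 7).

c_0 = 1/15, c_1 = 1/225, c_2 = 1/3375, c_3 = 1/50625; R = 15.


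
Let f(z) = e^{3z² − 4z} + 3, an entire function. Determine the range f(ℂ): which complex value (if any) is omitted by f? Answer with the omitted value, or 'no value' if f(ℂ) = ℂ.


Little Picard bounds the complement of f(ℂ) to at most one point.
The exponent g(z) = 3z² − 4z is a nonconstant polynomial, hence surjective onto ℂ. So e^{g(z)} takes every value in {e^w : w ∈ ℂ} = ℂ ∖ {0}. Adding 3 shifts the range to ℂ ∖ {3}. f omits exactly 3.

Omitted value: 3.


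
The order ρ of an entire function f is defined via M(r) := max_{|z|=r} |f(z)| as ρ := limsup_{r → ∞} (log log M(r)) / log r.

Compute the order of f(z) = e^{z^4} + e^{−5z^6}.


Each summand is entire of order 4 and 6 respectively (as in the single-exponential case). The order of a sum is at most the max of the orders, so ρ ≤ 6. For the lower bound: on |z|=r choose arg z so that -5z^6 is real positive; then |e^{-5z^6}| = e^{5r^6} while |e^{1z^4}| ≤ e^{1r^4} = o(e^{5r^6}). So |f| ≥ e^{5r^6}(1 − o(1)) and ρ ≥ 6. Hence ρ = max(4, 6) = 6.
Therefore ρ = 6.

Order ρ = 6.


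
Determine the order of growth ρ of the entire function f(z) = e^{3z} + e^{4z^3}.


Each summand is entire of order 1 and 3 respectively (as in the single-exponential case). The order of a sum is at most the max of the orders, so ρ ≤ 3. For the lower bound: on |z|=r choose arg z so that 4z^3 is real positive; then |e^{4z^3}| = e^{4r^3} while |e^{3z}| ≤ e^{3r^1} = o(e^{4r^3}). So |f| ≥ e^{4r^3}(1 − o(1)) and ρ ≥ 3. Hence ρ = max(1, 3) = 3.
Therefore ρ = 3.

Order ρ = 3.


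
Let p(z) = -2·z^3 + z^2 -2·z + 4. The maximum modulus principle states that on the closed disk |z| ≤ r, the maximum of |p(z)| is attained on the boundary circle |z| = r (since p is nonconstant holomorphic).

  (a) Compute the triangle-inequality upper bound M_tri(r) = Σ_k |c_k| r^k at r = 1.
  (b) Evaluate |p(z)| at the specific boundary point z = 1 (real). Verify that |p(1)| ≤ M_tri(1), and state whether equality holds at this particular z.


Coefficients: c_0 = 4, c_1 = -2, c_2 = 1, c_3 = -2. Radius r = 1.
Part (a). Triangle bound: M_tri(r) = Σ_k |c_k| r^k
  = |4|·1^0 + |-2|·1^1 + |1|·1^2 + |-2|·1^3
  = 4 + 2 + 1 + 2 = 9.
This bounds M(r) := max_{|z|=r} |p(z)| from above; equality holds iff all terms c_k z^k can be made to align in phase at a single z on |z|=r.
Part (b). At z = 1 (real, on the circle |z| = r):
  p(1) = (4)·1^0 + (-2)·1^1 + (1)·1^2 + (-2)·1^3 = 1.
  |p(1)| = 1.
Check: |p(1)| = 1 ≤ 9 = M_tri(1). ✓ Equality does not hold at z = 1 (the coefficients have mixed signs, so the terms do not all align in phase there).

M_tri(1) = 9; |p(1)| = 1; equality at z=1: no.


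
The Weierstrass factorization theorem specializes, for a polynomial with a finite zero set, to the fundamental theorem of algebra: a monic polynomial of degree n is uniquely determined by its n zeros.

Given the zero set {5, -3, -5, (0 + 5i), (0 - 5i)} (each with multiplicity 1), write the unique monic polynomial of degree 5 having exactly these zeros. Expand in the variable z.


The polynomial is p(z) = ∏_{α ∈ S} (z − α), where S = {5, -3, -5, (0 + 5i), (0 - 5i)}.
Expanding the product yields: p(z) = z^5 + 3·z^4 -625·z -1875.
Note conjugate pairs combine to real quadratics: (z − (0+5i))(z − (0−5i)) = z² + 25.
The resulting polynomial has degree 5 and real coefficients as required.

p(z) = z^5 + 3·z^4 -625·z -1875.


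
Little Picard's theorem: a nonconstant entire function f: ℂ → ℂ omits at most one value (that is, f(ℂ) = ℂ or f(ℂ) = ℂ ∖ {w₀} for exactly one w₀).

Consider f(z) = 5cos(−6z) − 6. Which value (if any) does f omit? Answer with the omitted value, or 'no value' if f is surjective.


Little Picard bounds the complement of f(ℂ) to at most one point.
cos is entire and surjective onto ℂ: for every w ∈ ℂ, cos(ζ) = w has a solution ζ ∈ ℂ (e.g., via the complex inverse arccos). With ζ = −6z this gives z = ζ/(-6). Then 5·cos(−6z) takes every value in 5·ℂ = ℂ, and adding -6 is a bijection of ℂ. So f is surjective and omits no value. (Note: only on the real line is cos bounded by [−1, 1].)

Omitted value: no value.


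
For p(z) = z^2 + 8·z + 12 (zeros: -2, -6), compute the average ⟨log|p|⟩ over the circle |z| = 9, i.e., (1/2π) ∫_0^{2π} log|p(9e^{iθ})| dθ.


Zeros: -6, -2; r = 9.
Inside |z| < r: -6, -2. Outside (|z| ≥ r): ∅.
p(0) = 12, so log|p(0)| = log(12) = 2.4849.
Apply Jensen: I(r) = log|p(0)| + Σ_k log(r/|z_k|), summed over zeros inside |z| < r.
  log(r/|z_k|) for z_k = -2: log(9/2) = 1.5041
  log(r/|z_k|) for z_k = -6: log(9/6) = 0.4055
Sum over inside zeros: 1.9095.
I(r) = log|p(0)| + (inside sum) = 2.4849 + 1.9095 = 4.3944.
Closed form (all zeros inside, monic): I(r) = n·log(r) = 2·log(9) = 4.3944. ✓

I(r) ≈ 4.3944.


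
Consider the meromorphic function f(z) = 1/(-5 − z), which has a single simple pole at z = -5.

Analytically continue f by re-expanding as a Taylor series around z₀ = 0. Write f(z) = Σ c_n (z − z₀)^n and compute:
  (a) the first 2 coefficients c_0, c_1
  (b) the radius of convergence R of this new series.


Let w = z − z₀, so z = z₀ + w.
Then -5 − z = -5 − (z₀ + w) = (-5 − z₀) − w = -5 − w.
f(z) = 1/(-5 − w) = (1/(-5)) · 1/(1 − w/(-5)) = Σ_{n≥0} w^n / (-5)^(n+1).
So c_n = 1/(-5)^(n+1):
  c_0 = 1/(-5)^1 = -1/5.
  c_1 = 1/(-5)^2 = 1/25.
The series is valid for |w/d| < 1, i.e. |z − z₀| < |d|.
Radius of convergence: R = |-5 − z₀| = |-5| = 5 (distance from z₀ to the singularity z = -5).

c_0 = -1/5, c_1 = 1/25; R = 5.


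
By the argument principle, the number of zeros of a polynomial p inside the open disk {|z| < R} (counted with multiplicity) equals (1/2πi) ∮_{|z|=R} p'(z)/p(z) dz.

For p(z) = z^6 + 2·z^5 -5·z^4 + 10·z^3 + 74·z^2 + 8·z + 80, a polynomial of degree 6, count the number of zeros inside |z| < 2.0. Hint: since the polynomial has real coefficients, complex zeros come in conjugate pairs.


The zeros of p are: (-3 + 1i), (-3 - 1i), (2 + 2i), (2 - 2i), (0 + 1i), (0 - 1i).
Their magnitudes are: 3.162, 3.162, 2.828, 2.828, 1, 1.
Zeros with |z| < R = 2.0: (0 + 1i), (0 - 1i).
Count = 2.
By the argument principle, (1/2πi) ∮_{|z|=R} p'(z)/p(z) dz equals exactly this count.

Number of zeros inside |z| < 2.0: 2.


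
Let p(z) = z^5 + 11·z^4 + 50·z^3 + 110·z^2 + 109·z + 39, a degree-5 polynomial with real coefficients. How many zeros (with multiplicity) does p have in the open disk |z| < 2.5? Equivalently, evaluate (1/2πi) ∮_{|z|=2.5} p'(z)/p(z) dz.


The zeros of p are: (-3 + 2i), (-3 - 2i), -1, -3, -1.
Their magnitudes are: 3.606, 3.606, 1, 3, 1.
Zeros with |z| < R = 2.5: -1, -1.
Count = 2.
By the argument principle, (1/2πi) ∮_{|z|=R} p'(z)/p(z) dz equals exactly this count.

Number of zeros inside |z| < 2.5: 2.


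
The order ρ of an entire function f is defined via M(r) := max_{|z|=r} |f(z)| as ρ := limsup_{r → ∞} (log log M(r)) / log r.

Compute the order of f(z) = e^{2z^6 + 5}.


|e^{2z^6 + 5}| = e^{Re(2·z^6) + 5} ≤ e^{2|z|^6 + 5} = e^{2r^6 + 5} on |z| = r, so ρ ≤ 6. Choosing z on |z|=r so that 2·z^6 is real positive (always possible by picking arg z appropriately) gives |f(z)| = e^{2r^6 + 5}, matching the bound. The additive constant 5 does not affect log log M(r) ~ 6·log r. Hence ρ = 6.
Therefore ρ = 6.

Order ρ = 6.


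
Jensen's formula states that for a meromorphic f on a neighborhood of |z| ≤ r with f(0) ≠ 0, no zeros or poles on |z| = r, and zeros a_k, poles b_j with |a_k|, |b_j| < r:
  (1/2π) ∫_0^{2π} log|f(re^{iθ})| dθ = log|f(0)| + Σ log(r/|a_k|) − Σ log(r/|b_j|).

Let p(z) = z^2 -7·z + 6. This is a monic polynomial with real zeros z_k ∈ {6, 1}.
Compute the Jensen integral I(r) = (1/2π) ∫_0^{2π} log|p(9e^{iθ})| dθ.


Zeros: 1, 6; r = 9.
Inside |z| < r: 1, 6. Outside (|z| ≥ r): ∅.
p(0) = 6, so log|p(0)| = log(6) = 1.7918.
Apply Jensen: I(r) = log|p(0)| + Σ_k log(r/|z_k|), summed over zeros inside |z| < r.
  log(r/|z_k|) for z_k = 6: log(9/6) = 0.4055
  log(r/|z_k|) for z_k = 1: log(9/1) = 2.1972
Sum over inside zeros: 2.6027.
I(r) = log|p(0)| + (inside sum) = 1.7918 + 2.6027 = 4.3944.
Closed form (all zeros inside, monic): I(r) = n·log(r) = 2·log(9) = 4.3944. ✓

I(r) ≈ 4.3944.


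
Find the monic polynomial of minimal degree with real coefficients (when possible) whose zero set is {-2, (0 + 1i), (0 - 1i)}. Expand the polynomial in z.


The polynomial is p(z) = ∏_{α ∈ S} (z − α), where S = {-2, (0 + 1i), (0 - 1i)}.
Expanding the product yields: p(z) = z^3 + 2·z^2 + z + 2.
Note conjugate pairs combine to real quadratics: (z − (0+1i))(z − (0−1i)) = z² + 1.
The resulting polynomial has degree 3 and real coefficients as required.

p(z) = z^3 + 2·z^2 + z + 2.


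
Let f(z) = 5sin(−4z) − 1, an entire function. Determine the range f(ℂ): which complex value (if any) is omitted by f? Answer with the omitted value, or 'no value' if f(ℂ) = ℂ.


Little Picard bounds the complement of f(ℂ) to at most one point.
sin is entire and surjective onto ℂ: for every w ∈ ℂ, sin(ζ) = w has a solution ζ ∈ ℂ (e.g., via the complex inverse arcsin). With ζ = −4z this gives z = ζ/(-4). Then 5·sin(−4z) takes every value in 5·ℂ = ℂ, and adding -1 is a bijection of ℂ. So f is surjective and omits no value. (Note: only on the real line is sin bounded by [−1, 1].)

Omitted value: no value.


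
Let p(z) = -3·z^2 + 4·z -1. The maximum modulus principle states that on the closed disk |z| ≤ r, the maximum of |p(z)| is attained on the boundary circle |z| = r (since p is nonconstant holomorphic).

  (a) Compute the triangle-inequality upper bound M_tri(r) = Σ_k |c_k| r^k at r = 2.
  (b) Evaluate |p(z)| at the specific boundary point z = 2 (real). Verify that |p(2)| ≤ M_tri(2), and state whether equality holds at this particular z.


Coefficients: c_0 = -1, c_1 = 4, c_2 = -3. Radius r = 2.
Part (a). Triangle bound: M_tri(r) = Σ_k |c_k| r^k
  = |-1|·2^0 + |4|·2^1 + |-3|·2^2
  = 1 + 8 + 12 = 21.
This bounds M(r) := max_{|z|=r} |p(z)| from above; equality holds iff all terms c_k z^k can be made to align in phase at a single z on |z|=r.
Part (b). At z = 2 (real, on the circle |z| = r):
  p(2) = (-1)·2^0 + (4)·2^1 + (-3)·2^2 = -5.
  |p(2)| = 5.
Check: |p(2)| = 5 ≤ 21 = M_tri(2). ✓ Equality does not hold at z = 2 (the coefficients have mixed signs, so the terms do not all align in phase there).

M_tri(2) = 21; |p(2)| = 5; equality at z=2: no.


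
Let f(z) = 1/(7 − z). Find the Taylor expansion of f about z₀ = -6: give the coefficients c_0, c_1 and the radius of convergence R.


Let w = z − z₀, so z = z₀ + w.
Then 7 − z = 7 − (z₀ + w) = (7 − z₀) − w = 13 − w.
f(z) = 1/(13 − w) = (1/(13)) · 1/(1 − w/(13)) = Σ_{n≥0} w^n / (13)^(n+1).
So c_n = 1/(13)^(n+1):
  c_0 = 1/(13)^1 = 1/13.
  c_1 = 1/(13)^2 = 1/169.
The series is valid for |w/d| < 1, i.e. |z − z₀| < |d|.
Radius of convergence: R = |7 − z₀| = |13| = 13 (distance from z₀ to the singularity z = 7).

c_0 = 1/13, c_1 = 1/169; R = 13.


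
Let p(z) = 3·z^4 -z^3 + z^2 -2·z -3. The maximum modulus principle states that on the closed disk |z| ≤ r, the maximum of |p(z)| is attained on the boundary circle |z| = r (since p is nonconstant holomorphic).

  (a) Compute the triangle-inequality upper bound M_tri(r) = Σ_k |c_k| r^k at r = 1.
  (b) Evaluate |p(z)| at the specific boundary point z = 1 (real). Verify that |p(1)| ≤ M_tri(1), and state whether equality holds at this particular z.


Coefficients: c_0 = -3, c_1 = -2, c_2 = 1, c_3 = -1, c_4 = 3. Radius r = 1.
Part (a). Triangle bound: M_tri(r) = Σ_k |c_k| r^k
  = |-3|·1^0 + |-2|·1^1 + |1|·1^2 + |-1|·1^3 + |3|·1^4
  = 3 + 2 + 1 + 1 + 3 = 10.
This bounds M(r) := max_{|z|=r} |p(z)| from above; equality holds iff all terms c_k z^k can be made to align in phase at a single z on |z|=r.
Part (b). At z = 1 (real, on the circle |z| = r):
  p(1) = (-3)·1^0 + (-2)·1^1 + (1)·1^2 + (-1)·1^3 + (3)·1^4 = -2.
  |p(1)| = 2.
Check: |p(1)| = 2 ≤ 10 = M_tri(1). ✓ Equality does not hold at z = 1 (the coefficients have mixed signs, so the terms do not all align in phase there).

M_tri(1) = 10; |p(1)| = 2; equality at z=1: no.


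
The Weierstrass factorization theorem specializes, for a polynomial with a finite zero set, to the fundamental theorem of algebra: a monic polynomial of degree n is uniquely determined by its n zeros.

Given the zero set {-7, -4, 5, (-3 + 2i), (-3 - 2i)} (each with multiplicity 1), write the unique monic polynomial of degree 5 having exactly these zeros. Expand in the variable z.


The polynomial is p(z) = ∏_{α ∈ S} (z − α), where S = {-7, -4, 5, (-3 + 2i), (-3 - 2i)}.
Expanding the product yields: p(z) = z^5 + 12·z^4 + 22·z^3 -224·z^2 -1191·z -1820.
Note conjugate pairs combine to real quadratics: (z − (-3+2i))(z − (-3−2i)) = z² + 6z + 13.
The resulting polynomial has degree 5 and real coefficients as required.

p(z) = z^5 + 12·z^4 + 22·z^3 -224·z^2 -1191·z -1820.


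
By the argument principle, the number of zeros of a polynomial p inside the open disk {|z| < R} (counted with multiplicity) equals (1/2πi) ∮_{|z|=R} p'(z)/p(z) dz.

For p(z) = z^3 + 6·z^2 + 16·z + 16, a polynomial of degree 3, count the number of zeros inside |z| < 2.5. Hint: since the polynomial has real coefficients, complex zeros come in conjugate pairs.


The zeros of p are: -2, (-2 + 2i), (-2 - 2i).
Their magnitudes are: 2, 2.828, 2.828.
Zeros with |z| < R = 2.5: -2.
Count = 1.
By the argument principle, (1/2πi) ∮_{|z|=R} p'(z)/p(z) dz equals exactly this count.

Number of zeros inside |z| < 2.5: 1.


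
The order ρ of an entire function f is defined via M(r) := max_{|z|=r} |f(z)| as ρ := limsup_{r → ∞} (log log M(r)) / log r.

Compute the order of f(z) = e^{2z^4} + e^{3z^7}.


Each summand is entire of order 4 and 7 respectively (as in the single-exponential case). The order of a sum is at most the max of the orders, so ρ ≤ 7. For the lower bound: on |z|=r choose arg z so that 3z^7 is real positive; then |e^{3z^7}| = e^{3r^7} while |e^{2z^4}| ≤ e^{2r^4} = o(e^{3r^7}). So |f| ≥ e^{3r^7}(1 − o(1)) and ρ ≥ 7. Hence ρ = max(4, 7) = 7.
Therefore ρ = 7.

Order ρ = 7.


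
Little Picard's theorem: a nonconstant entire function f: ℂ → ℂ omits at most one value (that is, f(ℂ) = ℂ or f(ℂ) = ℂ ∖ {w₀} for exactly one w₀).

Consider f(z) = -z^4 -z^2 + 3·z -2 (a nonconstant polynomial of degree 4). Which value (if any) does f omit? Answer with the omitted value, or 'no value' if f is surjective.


Little Picard bounds the complement of f(ℂ) to at most one point.
For every w ∈ ℂ, the equation p(z) − w = 0 is a nonconstant polynomial in z and hence has at least one root by the fundamental theorem of algebra. So p is surjective onto ℂ, omitting no value.

Omitted value: no value.


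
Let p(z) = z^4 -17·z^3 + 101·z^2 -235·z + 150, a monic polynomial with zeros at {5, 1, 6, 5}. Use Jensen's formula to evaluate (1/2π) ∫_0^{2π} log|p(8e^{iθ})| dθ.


Zeros: 1, 5, 5, 6; r = 8.
Inside |z| < r: 1, 5, 5, 6. Outside (|z| ≥ r): ∅.
p(0) = 150, so log|p(0)| = log(150) = 5.0106.
Apply Jensen: I(r) = log|p(0)| + Σ_k log(r/|z_k|), summed over zeros inside |z| < r.
  log(r/|z_k|) for z_k = 5: log(8/5) = 0.4700
  log(r/|z_k|) for z_k = 1: log(8/1) = 2.0794
  log(r/|z_k|) for z_k = 6: log(8/6) = 0.2877
  log(r/|z_k|) for z_k = 5: log(8/5) = 0.4700
Sum over inside zeros: 3.3071.
I(r) = log|p(0)| + (inside sum) = 5.0106 + 3.3071 = 8.3178.
Closed form (all zeros inside, monic): I(r) = n·log(r) = 4·log(8) = 8.3178. ✓

I(r) ≈ 8.3178.


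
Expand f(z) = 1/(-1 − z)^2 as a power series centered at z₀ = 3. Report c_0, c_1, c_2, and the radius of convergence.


Let w = z − z₀, so z = z₀ + w.
Then -1 − z = -1 − (z₀ + w) = (-1 − z₀) − w = -4 − w.
f(z) = 1/(-4 − w)^2 = (1/(-4)^2) · (1 − w/(-4))^{−2}.
By the binomial series (1−u)^{−2} = Σ_{n≥0} C(n+1, 1) u^n for |u|<1, with u = w/(-4):
  c_n = C(n+1, 1) / (-4)^(n+2).
  c_0 = 1/(-4)^2 = 1/16.
  c_1 = 2/(-4)^3 = -1/32.
  c_2 = 3/(-4)^4 = 3/256.
The series is valid for |w/d| < 1, i.e. |z − z₀| < |d|.
Radius of convergence: R = |-1 − z₀| = |-4| = 4 (distance from z₀ to the singularity z = -1).

c_0 = 1/16, c_1 = -1/32, c_2 = 3/256; R = 4.


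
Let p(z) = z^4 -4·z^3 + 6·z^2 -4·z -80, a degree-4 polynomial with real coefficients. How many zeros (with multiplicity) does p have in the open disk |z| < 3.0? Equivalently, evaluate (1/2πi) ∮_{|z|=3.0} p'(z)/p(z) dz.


The zeros of p are: (1 + 3i), (1 - 3i), -2, 4.
Their magnitudes are: 3.162, 3.162, 2, 4.
Zeros with |z| < R = 3.0: -2.
Count = 1.
By the argument principle, (1/2πi) ∮_{|z|=R} p'(z)/p(z) dz equals exactly this count.

Number of zeros inside |z| < 3.0: 1.


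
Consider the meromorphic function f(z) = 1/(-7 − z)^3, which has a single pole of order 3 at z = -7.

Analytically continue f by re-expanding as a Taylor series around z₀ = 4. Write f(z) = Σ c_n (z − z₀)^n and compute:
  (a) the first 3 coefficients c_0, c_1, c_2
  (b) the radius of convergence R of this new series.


Let w = z − z₀, so z = z₀ + w.
Then -7 − z = -7 − (z₀ + w) = (-7 − z₀) − w = -11 − w.
f(z) = 1/(-11 − w)^3 = (1/(-11)^3) · (1 − w/(-11))^{−3}.
By the binomial series (1−u)^{−3} = Σ_{n≥0} C(n+2, 2) u^n for |u|<1, with u = w/(-11):
  c_n = C(n+2, 2) / (-11)^(n+3).
  c_0 = 1/(-11)^3 = -1/1331.
  c_1 = 3/(-11)^4 = 3/14641.
  c_2 = 6/(-11)^5 = -6/161051.
The series is valid for |w/d| < 1, i.e. |z − z₀| < |d|.
Radius of convergence: R = |-7 − z₀| = |-11| = 11 (distance from z₀ to the singularity z = -7).

c_0 = -1/1331, c_1 = 3/14641, c_2 = -6/161051; R = 11.


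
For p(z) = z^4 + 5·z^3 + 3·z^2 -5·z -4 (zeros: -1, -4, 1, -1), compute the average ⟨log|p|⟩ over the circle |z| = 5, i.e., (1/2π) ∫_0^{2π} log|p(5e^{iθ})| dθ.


Zeros: -4, -1, -1, 1; r = 5.
Inside |z| < r: -4, -1, -1, 1. Outside (|z| ≥ r): ∅.
p(0) = -4, so log|p(0)| = log(4) = 1.3863.
Apply Jensen: I(r) = log|p(0)| + Σ_k log(r/|z_k|), summed over zeros inside |z| < r.
  log(r/|z_k|) for z_k = -1: log(5/1) = 1.6094
  log(r/|z_k|) for z_k = -4: log(5/4) = 0.2231
  log(r/|z_k|) for z_k = 1: log(5/1) = 1.6094
  log(r/|z_k|) for z_k = -1: log(5/1) = 1.6094
Sum over inside zeros: 5.0515.
I(r) = log|p(0)| + (inside sum) = 1.3863 + 5.0515 = 6.4378.
Closed form (all zeros inside, monic): I(r) = n·log(r) = 4·log(5) = 6.4378. ✓

I(r) ≈ 6.4378.


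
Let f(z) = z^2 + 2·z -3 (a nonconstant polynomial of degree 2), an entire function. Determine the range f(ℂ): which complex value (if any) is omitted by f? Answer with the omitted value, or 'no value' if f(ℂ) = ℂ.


Little Picard bounds the complement of f(ℂ) to at most one point.
For every w ∈ ℂ, the equation p(z) − w = 0 is a nonconstant polynomial in z and hence has at least one root by the fundamental theorem of algebra. So p is surjective onto ℂ, omitting no value.

Omitted value: no value.


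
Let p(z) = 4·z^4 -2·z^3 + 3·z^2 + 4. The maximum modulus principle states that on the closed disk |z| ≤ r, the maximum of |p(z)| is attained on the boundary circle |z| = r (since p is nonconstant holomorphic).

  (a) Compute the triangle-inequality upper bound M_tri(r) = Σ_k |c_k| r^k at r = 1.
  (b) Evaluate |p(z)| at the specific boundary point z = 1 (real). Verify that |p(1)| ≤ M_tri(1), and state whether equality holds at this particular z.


Coefficients: c_0 = 4, c_1 = 0, c_2 = 3, c_3 = -2, c_4 = 4. Radius r = 1.
Part (a). Triangle bound: M_tri(r) = Σ_k |c_k| r^k
  = |4|·1^0 + |0|·1^1 + |3|·1^2 + |-2|·1^3 + |4|·1^4
  = 4 + 0 + 3 + 2 + 4 = 13.
This bounds M(r) := max_{|z|=r} |p(z)| from above; equality holds iff all terms c_k z^k can be made to align in phase at a single z on |z|=r.
Part (b). At z = 1 (real, on the circle |z| = r):
  p(1) = (4)·1^0 + (0)·1^1 + (3)·1^2 + (-2)·1^3 + (4)·1^4 = 9.
  |p(1)| = 9.
Check: |p(1)| = 9 ≤ 13 = M_tri(1). ✓ Equality does not hold at z = 1 (the coefficients have mixed signs, so the terms do not all align in phase there).

M_tri(1) = 13; |p(1)| = 9; equality at z=1: no.


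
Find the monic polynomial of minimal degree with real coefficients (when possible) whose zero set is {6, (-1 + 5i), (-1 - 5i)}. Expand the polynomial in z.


The polynomial is p(z) = ∏_{α ∈ S} (z − α), where S = {6, (-1 + 5i), (-1 - 5i)}.
Expanding the product yields: p(z) = z^3 -4·z^2 + 14·z -156.
Note conjugate pairs combine to real quadratics: (z − (-1+5i))(z − (-1−5i)) = z² + 2z + 26.
The resulting polynomial has degree 3 and real coefficients as required.

p(z) = z^3 -4·z^2 + 14·z -156.


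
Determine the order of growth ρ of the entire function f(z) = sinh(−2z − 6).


sinh(w) is a linear combination of e^{iw} and e^{−iw} (or e^w, e^{−w} in the hyperbolic case), so |sinh(w)| ≤ e^{|w|}. With w = −2z − 6, |w| ≤ 2|z| + 6 = 2r + 6 on |z| = r, giving M(r) ≤ e^{2r + 6}, so ρ ≤ 1. On a suitable ray (z = it for sin/cos; z = t for sinh/cosh, t real → ∞), |sinh(−2z − 6)| grows like e^{2|t|}/2, so ρ ≥ 1. Hence ρ = 1.
Therefore ρ = 1.

Order ρ = 1.


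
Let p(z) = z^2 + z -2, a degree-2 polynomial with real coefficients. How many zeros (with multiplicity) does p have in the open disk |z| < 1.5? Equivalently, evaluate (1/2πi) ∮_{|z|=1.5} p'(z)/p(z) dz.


The zeros of p are: 1, -2.
Their magnitudes are: 1, 2.
Zeros with |z| < R = 1.5: 1.
Count = 1.
By the argument principle, (1/2πi) ∮_{|z|=R} p'(z)/p(z) dz equals exactly this count.

Number of zeros inside |z| < 1.5: 1.


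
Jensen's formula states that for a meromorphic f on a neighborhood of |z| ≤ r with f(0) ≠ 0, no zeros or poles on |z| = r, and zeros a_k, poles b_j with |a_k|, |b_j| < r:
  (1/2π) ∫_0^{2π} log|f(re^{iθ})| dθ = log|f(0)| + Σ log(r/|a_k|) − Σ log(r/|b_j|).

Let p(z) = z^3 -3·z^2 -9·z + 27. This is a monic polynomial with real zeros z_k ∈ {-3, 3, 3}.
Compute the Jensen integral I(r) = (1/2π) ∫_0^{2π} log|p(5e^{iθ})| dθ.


Zeros: -3, 3, 3; r = 5.
Inside |z| < r: -3, 3, 3. Outside (|z| ≥ r): ∅.
p(0) = 27, so log|p(0)| = log(27) = 3.2958.
Apply Jensen: I(r) = log|p(0)| + Σ_k log(r/|z_k|), summed over zeros inside |z| < r.
  log(r/|z_k|) for z_k = -3: log(5/3) = 0.5108
  log(r/|z_k|) for z_k = 3: log(5/3) = 0.5108
  log(r/|z_k|) for z_k = 3: log(5/3) = 0.5108
Sum over inside zeros: 1.5325.
I(r) = log|p(0)| + (inside sum) = 3.2958 + 1.5325 = 4.8283.
Closed form (all zeros inside, monic): I(r) = n·log(r) = 3·log(5) = 4.8283. ✓

I(r) ≈ 4.8283.


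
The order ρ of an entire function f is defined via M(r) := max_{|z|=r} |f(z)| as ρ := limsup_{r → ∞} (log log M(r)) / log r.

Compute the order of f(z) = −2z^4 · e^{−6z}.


M(r) = max_{|z|=r} |-2|·|z|^4·|e^{−6z}| = 2·r^4 · e^{6r^1} (the factors attain their maxima compatibly on |z|=r). Then log M(r) = log 2 + 4·log r + 6r^1, dominated by the last term, so log log M(r) ~ 1·log r. The polynomial factor -2z^4 contributes only a log r term and does not affect the order. ρ = 1.
Therefore ρ = 1.

Order ρ = 1.


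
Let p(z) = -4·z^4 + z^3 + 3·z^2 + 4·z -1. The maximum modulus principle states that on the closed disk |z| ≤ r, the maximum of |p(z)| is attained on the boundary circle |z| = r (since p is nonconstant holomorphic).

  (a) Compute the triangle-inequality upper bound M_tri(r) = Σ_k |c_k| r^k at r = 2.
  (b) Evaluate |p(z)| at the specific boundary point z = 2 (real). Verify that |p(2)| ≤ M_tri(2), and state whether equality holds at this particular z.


Coefficients: c_0 = -1, c_1 = 4, c_2 = 3, c_3 = 1, c_4 = -4. Radius r = 2.
Part (a). Triangle bound: M_tri(r) = Σ_k |c_k| r^k
  = |-1|·2^0 + |4|·2^1 + |3|·2^2 + |1|·2^3 + |-4|·2^4
  = 1 + 8 + 12 + 8 + 64 = 93.
This bounds M(r) := max_{|z|=r} |p(z)| from above; equality holds iff all terms c_k z^k can be made to align in phase at a single z on |z|=r.
Part (b). At z = 2 (real, on the circle |z| = r):
  p(2) = (-1)·2^0 + (4)·2^1 + (3)·2^2 + (1)·2^3 + (-4)·2^4 = -37.
  |p(2)| = 37.
Check: |p(2)| = 37 ≤ 93 = M_tri(2). ✓ Equality does not hold at z = 2 (the coefficients have mixed signs, so the terms do not all align in phase there).

M_tri(2) = 93; |p(2)| = 37; equality at z=2: no.


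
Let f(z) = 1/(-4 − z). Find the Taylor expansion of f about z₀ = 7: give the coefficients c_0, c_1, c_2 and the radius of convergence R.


Let w = z − z₀, so z = z₀ + w.
Then -4 − z = -4 − (z₀ + w) = (-4 − z₀) − w = -11 − w.
f(z) = 1/(-11 − w) = (1/(-11)) · 1/(1 − w/(-11)) = Σ_{n≥0} w^n / (-11)^(n+1).
So c_n = 1/(-11)^(n+1):
  c_0 = 1/(-11)^1 = -1/11.
  c_1 = 1/(-11)^2 = 1/121.
  c_2 = 1/(-11)^3 = -1/1331.
The series is valid for |w/d| < 1, i.e. |z − z₀| < |d|.
Radius of convergence: R = |-4 − z₀| = |-11| = 11 (distance from z₀ to the singularity z = -4).

c_0 = -1/11, c_1 = 1/121, c_2 = -1/1331; R = 11.


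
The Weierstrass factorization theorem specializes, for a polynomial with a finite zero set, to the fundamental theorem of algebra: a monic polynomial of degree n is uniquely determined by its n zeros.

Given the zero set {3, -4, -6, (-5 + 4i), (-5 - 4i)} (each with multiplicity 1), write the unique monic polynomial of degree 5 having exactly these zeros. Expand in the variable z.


The polynomial is p(z) = ∏_{α ∈ S} (z − α), where S = {3, -4, -6, (-5 + 4i), (-5 - 4i)}.
Expanding the product yields: p(z) = z^5 + 17·z^4 + 105·z^3 + 155·z^2 -966·z -2952.
Note conjugate pairs combine to real quadratics: (z − (-5+4i))(z − (-5−4i)) = z² + 10z + 41.
The resulting polynomial has degree 5 and real coefficients as required.

p(z) = z^5 + 17·z^4 + 105·z^3 + 155·z^2 -966·z -2952.


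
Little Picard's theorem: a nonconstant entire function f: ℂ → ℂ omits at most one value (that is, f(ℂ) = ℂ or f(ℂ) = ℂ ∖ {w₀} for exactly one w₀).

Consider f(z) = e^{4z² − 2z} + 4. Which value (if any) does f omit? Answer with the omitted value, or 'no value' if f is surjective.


Little Picard bounds the complement of f(ℂ) to at most one point.
The exponent g(z) = 4z² − 2z is a nonconstant polynomial, hence surjective onto ℂ. So e^{g(z)} takes every value in {e^w : w ∈ ℂ} = ℂ ∖ {0}. Adding 4 shifts the range to ℂ ∖ {4}. f omits exactly 4.

Omitted value: 4.


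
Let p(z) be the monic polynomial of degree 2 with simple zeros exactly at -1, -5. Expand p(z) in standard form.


The polynomial is p(z) = ∏_{α ∈ S} (z − α), where S = {-1, -5}.
Expanding the product yields: p(z) = z^2 + 6·z + 5.
The resulting polynomial has degree 2 and real coefficients as required.

p(z) = z^2 + 6·z + 5.


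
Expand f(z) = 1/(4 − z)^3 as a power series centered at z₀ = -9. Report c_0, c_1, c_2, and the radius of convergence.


Let w = z − z₀, so z = z₀ + w.
Then 4 − z = 4 − (z₀ + w) = (4 − z₀) − w = 13 − w.
f(z) = 1/(13 − w)^3 = (1/(13)^3) · (1 − w/(13))^{−3}.
By the binomial series (1−u)^{−3} = Σ_{n≥0} C(n+2, 2) u^n for |u|<1, with u = w/(13):
  c_n = C(n+2, 2) / (13)^(n+3).
  c_0 = 1/(13)^3 = 1/2197.
  c_1 = 3/(13)^4 = 3/28561.
  c_2 = 6/(13)^5 = 6/371293.
The series is valid for |w/d| < 1, i.e. |z − z₀| < |d|.
Radius of convergence: R = |4 − z₀| = |13| = 13 (distance from z₀ to the singularity z = 4).

c_0 = 1/2197, c_1 = 3/28561, c_2 = 6/371293; R = 13.


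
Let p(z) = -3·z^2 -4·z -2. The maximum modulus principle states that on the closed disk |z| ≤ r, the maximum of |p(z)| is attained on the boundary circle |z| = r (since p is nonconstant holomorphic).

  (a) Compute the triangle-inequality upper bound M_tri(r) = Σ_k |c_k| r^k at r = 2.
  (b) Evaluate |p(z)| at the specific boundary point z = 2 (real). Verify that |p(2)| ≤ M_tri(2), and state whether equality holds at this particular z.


Coefficients: c_0 = -2, c_1 = -4, c_2 = -3. Radius r = 2.
Part (a). Triangle bound: M_tri(r) = Σ_k |c_k| r^k
  = |-2|·2^0 + |-4|·2^1 + |-3|·2^2
  = 2 + 8 + 12 = 22.
This bounds M(r) := max_{|z|=r} |p(z)| from above; equality holds iff all terms c_k z^k can be made to align in phase at a single z on |z|=r.
Part (b). At z = 2 (real, on the circle |z| = r):
  p(2) = (-2)·2^0 + (-4)·2^1 + (-3)·2^2 = -22.
  |p(2)| = 22.
Since all nonzero coefficients share the same sign, |p(2)| = 22 = M_tri(2); the triangle bound is attained at z = 2, so in fact M(r) = 22.

M_tri(2) = 22; |p(2)| = 22; equality at z=2: yes.


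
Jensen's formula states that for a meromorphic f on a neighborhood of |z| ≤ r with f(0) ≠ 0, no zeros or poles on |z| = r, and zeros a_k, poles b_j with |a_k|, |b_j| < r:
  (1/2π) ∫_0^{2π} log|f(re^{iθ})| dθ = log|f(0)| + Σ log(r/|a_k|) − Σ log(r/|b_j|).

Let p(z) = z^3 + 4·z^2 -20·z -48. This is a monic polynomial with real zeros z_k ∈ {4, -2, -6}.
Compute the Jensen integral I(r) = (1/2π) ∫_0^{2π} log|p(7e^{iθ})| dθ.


Zeros: -6, -2, 4; r = 7.
Inside |z| < r: -6, -2, 4. Outside (|z| ≥ r): ∅.
p(0) = -48, so log|p(0)| = log(48) = 3.8712.
Apply Jensen: I(r) = log|p(0)| + Σ_k log(r/|z_k|), summed over zeros inside |z| < r.
  log(r/|z_k|) for z_k = 4: log(7/4) = 0.5596
  log(r/|z_k|) for z_k = -2: log(7/2) = 1.2528
  log(r/|z_k|) for z_k = -6: log(7/6) = 0.1542
Sum over inside zeros: 1.9665.
I(r) = log|p(0)| + (inside sum) = 3.8712 + 1.9665 = 5.8377.
Closed form (all zeros inside, monic): I(r) = n·log(r) = 3·log(7) = 5.8377. ✓

I(r) ≈ 5.8377.


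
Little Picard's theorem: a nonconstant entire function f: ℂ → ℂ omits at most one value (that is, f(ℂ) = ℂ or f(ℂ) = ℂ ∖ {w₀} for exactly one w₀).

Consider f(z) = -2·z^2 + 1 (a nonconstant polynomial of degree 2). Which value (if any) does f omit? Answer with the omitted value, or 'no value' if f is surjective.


Little Picard bounds the complement of f(ℂ) to at most one point.
For every w ∈ ℂ, the equation p(z) − w = 0 is a nonconstant polynomial in z and hence has at least one root by the fundamental theorem of algebra. So p is surjective onto ℂ, omitting no value.

Omitted value: no value.


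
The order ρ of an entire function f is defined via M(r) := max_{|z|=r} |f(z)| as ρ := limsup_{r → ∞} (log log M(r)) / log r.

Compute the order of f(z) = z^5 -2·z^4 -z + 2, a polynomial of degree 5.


|f(z)| ≤ Σ|c_k|·r^k = O(r^5) as r → ∞. Polynomial growth is O(e^{r^ε}) for every ε > 0 (since r^5/e^{r^ε} → 0), so ρ ≤ ε for all ε > 0, i.e. ρ = 0. Every nonconstant polynomial has order 0.
Therefore ρ = 0.

Order ρ = 0.
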